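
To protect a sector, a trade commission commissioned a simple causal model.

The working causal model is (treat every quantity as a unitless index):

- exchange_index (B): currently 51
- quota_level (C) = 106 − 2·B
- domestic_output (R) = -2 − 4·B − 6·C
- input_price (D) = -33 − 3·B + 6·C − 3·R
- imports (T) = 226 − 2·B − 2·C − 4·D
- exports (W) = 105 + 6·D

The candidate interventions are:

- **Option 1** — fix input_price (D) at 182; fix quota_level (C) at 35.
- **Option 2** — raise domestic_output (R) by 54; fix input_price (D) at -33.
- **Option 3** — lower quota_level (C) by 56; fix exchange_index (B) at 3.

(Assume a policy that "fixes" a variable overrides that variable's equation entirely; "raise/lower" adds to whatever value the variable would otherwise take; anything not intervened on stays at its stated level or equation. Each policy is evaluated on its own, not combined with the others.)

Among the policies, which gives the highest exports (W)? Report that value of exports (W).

Option 1 (D := 182, C := 35):
  B = 51
  C = 35
  R = -2 − 4·51 − 6·35 = -416
  D = 182
  W = 105 + 6·182 = 1197
Option 2 (R + 54, D := -33):
  B = 51
  C = 106 − 2·51 = 4
  R = -2 − 4·51 − 6·4 (+54 from intervention) = -176
  D = -33
  W = 105 + 6·(-33) = -93
Option 3 (C − 56, B := 3):
  B = 3
  C = 106 − 2·3 (−56 from intervention) = 44
  R = -2 − 4·3 − 6·44 = -278
  D = -33 − 3·3 + 6·44 − 3·(-278) = 1056
  W = 105 + 6·1056 = 6441
Comparing — Option 1: W=1197, Option 2: W=-93, Option 3: W=6441. Highest is 6441 (Option 3).

6441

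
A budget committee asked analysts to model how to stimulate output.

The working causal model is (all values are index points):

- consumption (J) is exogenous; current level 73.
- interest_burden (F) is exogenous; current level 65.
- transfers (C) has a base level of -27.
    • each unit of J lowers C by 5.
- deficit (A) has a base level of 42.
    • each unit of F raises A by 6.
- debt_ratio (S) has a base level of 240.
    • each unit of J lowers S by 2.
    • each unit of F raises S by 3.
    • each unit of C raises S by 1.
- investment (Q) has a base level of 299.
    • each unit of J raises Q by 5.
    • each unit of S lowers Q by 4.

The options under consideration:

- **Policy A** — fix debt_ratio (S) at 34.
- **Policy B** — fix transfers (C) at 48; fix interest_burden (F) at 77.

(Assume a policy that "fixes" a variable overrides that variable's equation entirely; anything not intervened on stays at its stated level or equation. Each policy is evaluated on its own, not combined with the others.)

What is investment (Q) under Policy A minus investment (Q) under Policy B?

Policy A (S := 34):
  J = 73
  F = 65
  C = -27 − 5·73 = -392
  S = 34
  Q = 299 + 5·73 − 4·34 = 528
Policy B (C := 48, F := 77):
  J = 73
  F = 77
  C = 48
  S = 240 − 2·73 + 3·77 + 48 = 373
  Q = 299 + 5·73 − 4·373 = -828
Q: 528 − (-828) = 1356

1356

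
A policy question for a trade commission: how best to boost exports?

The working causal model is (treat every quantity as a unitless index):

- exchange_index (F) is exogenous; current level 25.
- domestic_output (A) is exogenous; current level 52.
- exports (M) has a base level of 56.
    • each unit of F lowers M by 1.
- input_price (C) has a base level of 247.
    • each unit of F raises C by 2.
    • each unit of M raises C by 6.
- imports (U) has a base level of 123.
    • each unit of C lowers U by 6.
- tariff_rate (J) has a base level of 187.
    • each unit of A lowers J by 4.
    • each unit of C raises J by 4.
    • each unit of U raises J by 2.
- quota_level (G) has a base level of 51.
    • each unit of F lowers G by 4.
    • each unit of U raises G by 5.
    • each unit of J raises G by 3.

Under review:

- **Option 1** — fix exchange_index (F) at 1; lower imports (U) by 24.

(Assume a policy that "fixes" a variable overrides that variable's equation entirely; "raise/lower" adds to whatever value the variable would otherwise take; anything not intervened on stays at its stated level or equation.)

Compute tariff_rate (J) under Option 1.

-4455

Option 1 (F := 1, U − 24):
  F = 1
  A = 52
  M = 56 − 1 = 55
  C = 247 + 2·1 + 6·55 = 579
  U = 123 − 6·579 (−24 from intervention) = -3375
  J = 187 − 4·52 + 4·579 + 2·(-3375) = -4455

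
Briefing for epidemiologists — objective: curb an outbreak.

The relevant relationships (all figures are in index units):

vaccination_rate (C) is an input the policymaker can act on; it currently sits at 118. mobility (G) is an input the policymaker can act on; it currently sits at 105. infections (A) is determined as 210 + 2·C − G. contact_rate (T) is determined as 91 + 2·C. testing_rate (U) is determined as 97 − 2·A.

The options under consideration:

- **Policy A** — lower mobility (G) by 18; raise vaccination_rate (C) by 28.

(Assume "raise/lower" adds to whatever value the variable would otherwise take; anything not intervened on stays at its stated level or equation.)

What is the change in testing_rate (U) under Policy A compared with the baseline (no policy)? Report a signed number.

Baseline:
  C = 118
  G = 105
  A = 210 + 2·118 − 105 = 341
  U = 97 − 2·341 = -585
Policy A (G − 18, C + 28):
  C = 118 + 28 = 146
  G = 105 − 18 = 87
  A = 210 + 2·146 − 87 = 415
  U = 97 − 2·415 = -733
Change in U: -733 − (-585) = -148

-148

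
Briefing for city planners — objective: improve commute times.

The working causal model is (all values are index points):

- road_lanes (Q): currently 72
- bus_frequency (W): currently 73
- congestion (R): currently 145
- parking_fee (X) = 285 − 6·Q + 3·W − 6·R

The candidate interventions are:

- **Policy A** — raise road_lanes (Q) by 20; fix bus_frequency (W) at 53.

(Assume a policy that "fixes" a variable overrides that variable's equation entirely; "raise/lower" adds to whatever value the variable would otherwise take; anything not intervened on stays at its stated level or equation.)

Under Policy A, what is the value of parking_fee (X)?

Policy A (Q + 20, W := 53):
  Q = 72 + 20 = 92
  W = 53
  R = 145
  X = 285 − 6·92 + 3·53 − 6·145 = -978

-978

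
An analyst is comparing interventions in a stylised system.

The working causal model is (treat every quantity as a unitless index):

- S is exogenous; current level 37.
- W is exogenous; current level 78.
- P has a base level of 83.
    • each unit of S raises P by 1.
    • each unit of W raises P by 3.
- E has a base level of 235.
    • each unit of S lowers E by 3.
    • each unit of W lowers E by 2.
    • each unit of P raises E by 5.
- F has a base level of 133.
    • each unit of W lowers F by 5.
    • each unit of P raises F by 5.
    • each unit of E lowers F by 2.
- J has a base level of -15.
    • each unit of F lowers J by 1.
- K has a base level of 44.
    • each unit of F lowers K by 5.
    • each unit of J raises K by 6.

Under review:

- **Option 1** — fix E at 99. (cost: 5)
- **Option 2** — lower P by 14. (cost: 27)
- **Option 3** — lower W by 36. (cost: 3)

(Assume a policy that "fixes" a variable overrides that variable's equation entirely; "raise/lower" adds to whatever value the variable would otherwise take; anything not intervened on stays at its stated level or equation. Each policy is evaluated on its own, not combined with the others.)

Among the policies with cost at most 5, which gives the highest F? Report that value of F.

Option 1 (E := 99):
  S = 37
  W = 78
  P = 83 + 37 + 3·78 = 354
  E = 99
  F = 133 − 5·78 + 5·354 − 2·99 = 1315
Option 3 (W − 36):
  S = 37
  W = 78 − 36 = 42
  P = 83 + 37 + 3·42 = 246
  E = 235 − 3·37 − 2·42 + 5·246 = 1270
  F = 133 − 5·42 + 5·246 − 2·1270 = -1387
Comparing — Option 1: F=1315, Option 3: F=-1387. Highest is 1315 (Option 1).

1315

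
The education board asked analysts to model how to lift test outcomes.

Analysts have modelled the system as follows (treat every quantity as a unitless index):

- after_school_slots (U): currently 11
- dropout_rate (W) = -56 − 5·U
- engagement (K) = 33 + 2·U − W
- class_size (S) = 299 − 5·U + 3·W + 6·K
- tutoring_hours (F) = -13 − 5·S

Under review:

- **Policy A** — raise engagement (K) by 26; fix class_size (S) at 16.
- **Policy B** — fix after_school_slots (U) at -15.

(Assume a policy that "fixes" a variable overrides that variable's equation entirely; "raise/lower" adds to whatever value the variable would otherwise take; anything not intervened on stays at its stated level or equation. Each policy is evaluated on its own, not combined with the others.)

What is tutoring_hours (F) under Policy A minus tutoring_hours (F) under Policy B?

1595

Policy A (K + 26, S := 16):
  U = 11
  W = -56 − 5·11 = -111
  K = 33 + 2·11 − (-111) (+26 from intervention) = 192
  S = 16
  F = -13 − 5·16 = -93
Policy B (U := -15):
  U = -15
  W = -56 − 5·(-15) = 19
  K = 33 + 2·(-15) − 19 = -16
  S = 299 − 5·(-15) + 3·19 + 6·(-16) = 335
  F = -13 − 5·335 = -1688
F: -93 − (-1688) = 1595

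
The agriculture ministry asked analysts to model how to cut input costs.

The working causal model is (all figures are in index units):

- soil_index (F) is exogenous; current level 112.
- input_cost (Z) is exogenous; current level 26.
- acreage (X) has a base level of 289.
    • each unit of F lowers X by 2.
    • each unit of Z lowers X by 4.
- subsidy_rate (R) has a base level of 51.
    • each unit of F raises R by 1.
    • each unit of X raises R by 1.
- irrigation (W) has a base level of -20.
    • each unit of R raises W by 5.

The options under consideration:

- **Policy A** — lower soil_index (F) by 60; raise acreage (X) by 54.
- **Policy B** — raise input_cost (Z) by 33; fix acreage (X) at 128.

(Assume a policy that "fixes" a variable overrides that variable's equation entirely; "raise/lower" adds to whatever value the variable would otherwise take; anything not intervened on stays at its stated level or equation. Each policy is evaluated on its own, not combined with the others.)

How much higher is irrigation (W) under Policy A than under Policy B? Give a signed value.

-265

Policy A (F − 60, X + 54):
  F = 112 − 60 = 52
  Z = 26
  X = 289 − 2·52 − 4·26 (+54 from intervention) = 135
  R = 51 + 52 + 135 = 238
  W = -20 + 5·238 = 1170
Policy B (Z + 33, X := 128):
  F = 112
  Z = 26 + 33 = 59
  X = 128
  R = 51 + 112 + 128 = 291
  W = -20 + 5·291 = 1435
W: 1170 − 1435 = -265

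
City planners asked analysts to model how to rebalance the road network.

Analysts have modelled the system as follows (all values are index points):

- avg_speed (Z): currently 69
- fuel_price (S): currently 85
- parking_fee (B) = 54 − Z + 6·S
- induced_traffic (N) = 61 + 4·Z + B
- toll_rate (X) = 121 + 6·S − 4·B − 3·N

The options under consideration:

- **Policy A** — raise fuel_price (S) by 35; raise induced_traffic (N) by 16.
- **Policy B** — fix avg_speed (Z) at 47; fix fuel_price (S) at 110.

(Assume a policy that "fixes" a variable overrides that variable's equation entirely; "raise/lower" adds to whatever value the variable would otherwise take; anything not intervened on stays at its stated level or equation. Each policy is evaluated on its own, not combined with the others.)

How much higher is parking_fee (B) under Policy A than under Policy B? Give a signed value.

Policy A (S + 35, N + 16):
  Z = 69
  S = 85 + 35 = 120
  B = 54 − 69 + 6·120 = 705
Policy B (Z := 47, S := 110):
  Z = 47
  S = 110
  B = 54 − 47 + 6·110 = 667
B: 705 − 667 = 38

38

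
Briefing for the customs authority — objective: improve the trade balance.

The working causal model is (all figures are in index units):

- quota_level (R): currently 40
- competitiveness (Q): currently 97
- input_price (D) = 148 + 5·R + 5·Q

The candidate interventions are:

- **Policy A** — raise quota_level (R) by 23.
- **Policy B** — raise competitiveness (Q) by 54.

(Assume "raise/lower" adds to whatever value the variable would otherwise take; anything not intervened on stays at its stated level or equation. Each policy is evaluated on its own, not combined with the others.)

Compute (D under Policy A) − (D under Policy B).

Policy A (R + 23):
  R = 40 + 23 = 63
  Q = 97
  D = 148 + 5·63 + 5·97 = 948
Policy B (Q + 54):
  R = 40
  Q = 97 + 54 = 151
  D = 148 + 5·40 + 5·151 = 1103
D: 948 − 1103 = -155

-155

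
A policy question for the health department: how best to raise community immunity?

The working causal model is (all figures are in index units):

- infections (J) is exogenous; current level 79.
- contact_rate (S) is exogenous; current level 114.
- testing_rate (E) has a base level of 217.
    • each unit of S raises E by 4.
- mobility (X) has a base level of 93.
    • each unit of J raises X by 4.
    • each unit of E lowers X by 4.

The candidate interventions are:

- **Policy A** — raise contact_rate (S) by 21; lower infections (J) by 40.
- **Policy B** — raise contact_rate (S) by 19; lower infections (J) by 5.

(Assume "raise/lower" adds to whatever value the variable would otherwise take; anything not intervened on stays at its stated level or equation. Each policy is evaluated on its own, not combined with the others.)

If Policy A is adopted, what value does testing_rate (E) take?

757

Policy A (S + 21, J − 40):
  S = 114 + 21 = 135
  E = 217 + 4·135 = 757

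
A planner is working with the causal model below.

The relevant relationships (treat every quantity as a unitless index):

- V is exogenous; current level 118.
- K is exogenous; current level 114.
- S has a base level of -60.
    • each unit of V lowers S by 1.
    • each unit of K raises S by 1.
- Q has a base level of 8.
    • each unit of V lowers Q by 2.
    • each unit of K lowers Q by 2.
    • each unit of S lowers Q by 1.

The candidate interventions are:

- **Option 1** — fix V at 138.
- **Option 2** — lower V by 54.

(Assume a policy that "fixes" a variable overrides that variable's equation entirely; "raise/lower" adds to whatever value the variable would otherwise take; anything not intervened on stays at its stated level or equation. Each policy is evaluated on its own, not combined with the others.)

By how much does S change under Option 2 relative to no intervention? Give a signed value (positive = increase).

54

Baseline:
  V = 118
  K = 114
  S = -60 − 118 + 114 = -64
Option 2 (V − 54):
  V = 118 − 54 = 64
  K = 114
  S = -60 − 64 + 114 = -10
Change in S: -10 − (-64) = 54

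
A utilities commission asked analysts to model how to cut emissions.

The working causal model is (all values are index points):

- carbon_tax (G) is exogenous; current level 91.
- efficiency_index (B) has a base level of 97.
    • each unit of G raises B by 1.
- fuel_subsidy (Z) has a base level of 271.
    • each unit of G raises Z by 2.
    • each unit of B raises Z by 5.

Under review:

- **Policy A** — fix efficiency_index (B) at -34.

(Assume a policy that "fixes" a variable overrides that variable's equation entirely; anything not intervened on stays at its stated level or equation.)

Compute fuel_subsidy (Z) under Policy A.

283

Policy A (B := -34):
  G = 91
  B = -34
  Z = 271 + 2·91 + 5·(-34) = 283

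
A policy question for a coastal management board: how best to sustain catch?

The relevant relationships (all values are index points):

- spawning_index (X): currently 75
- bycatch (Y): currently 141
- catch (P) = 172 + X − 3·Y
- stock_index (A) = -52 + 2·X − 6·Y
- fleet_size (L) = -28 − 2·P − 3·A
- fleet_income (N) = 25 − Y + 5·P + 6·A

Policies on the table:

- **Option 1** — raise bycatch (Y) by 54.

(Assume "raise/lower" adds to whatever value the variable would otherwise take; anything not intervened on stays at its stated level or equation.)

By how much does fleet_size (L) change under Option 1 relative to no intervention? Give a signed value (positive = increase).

Baseline:
  X = 75
  Y = 141
  P = 172 + 75 − 3·141 = -176
  A = -52 + 2·75 − 6·141 = -748
  L = -28 − 2·(-176) − 3·(-748) = 2568
Option 1 (Y + 54):
  X = 75
  Y = 141 + 54 = 195
  P = 172 + 75 − 3·195 = -338
  A = -52 + 2·75 − 6·195 = -1072
  L = -28 − 2·(-338) − 3·(-1072) = 3864
Change in L: 3864 − 2568 = 1296

1296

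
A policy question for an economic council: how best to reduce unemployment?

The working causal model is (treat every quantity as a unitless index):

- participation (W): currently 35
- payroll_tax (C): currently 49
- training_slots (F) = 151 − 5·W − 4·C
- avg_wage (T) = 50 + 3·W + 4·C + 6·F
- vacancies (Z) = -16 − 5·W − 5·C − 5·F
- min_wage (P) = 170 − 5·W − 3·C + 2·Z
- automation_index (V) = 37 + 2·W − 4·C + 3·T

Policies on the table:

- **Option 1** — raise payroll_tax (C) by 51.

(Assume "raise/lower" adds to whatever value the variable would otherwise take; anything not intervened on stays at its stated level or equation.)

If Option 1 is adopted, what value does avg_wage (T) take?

-1989

Option 1 (C + 51):
  W = 35
  C = 49 + 51 = 100
  F = 151 − 5·35 − 4·100 = -424
  T = 50 + 3·35 + 4·100 + 6·(-424) = -1989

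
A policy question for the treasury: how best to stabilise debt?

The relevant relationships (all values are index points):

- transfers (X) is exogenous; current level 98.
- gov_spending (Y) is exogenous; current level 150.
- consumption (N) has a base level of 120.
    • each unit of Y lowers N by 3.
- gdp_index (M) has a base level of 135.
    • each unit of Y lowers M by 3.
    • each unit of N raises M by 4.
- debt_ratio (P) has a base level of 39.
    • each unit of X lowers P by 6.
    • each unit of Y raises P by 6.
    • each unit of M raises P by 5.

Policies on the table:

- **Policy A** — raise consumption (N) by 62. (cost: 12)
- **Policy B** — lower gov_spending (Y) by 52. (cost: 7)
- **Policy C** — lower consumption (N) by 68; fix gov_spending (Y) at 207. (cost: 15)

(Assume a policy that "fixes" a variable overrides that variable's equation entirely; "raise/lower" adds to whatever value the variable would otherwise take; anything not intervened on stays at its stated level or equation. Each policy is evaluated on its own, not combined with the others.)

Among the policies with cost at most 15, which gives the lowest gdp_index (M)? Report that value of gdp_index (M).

Policy A (N + 62):
  Y = 150
  N = 120 − 3·150 (+62 from intervention) = -268
  M = 135 − 3·150 + 4·(-268) = -1387
Policy B (Y − 52):
  Y = 150 − 52 = 98
  N = 120 − 3·98 = -174
  M = 135 − 3·98 + 4·(-174) = -855
Policy C (N − 68, Y := 207):
  Y = 207
  N = 120 − 3·207 (−68 from intervention) = -569
  M = 135 − 3·207 + 4·(-569) = -2762
Comparing — Policy A: M=-1387, Policy B: M=-855, Policy C: M=-2762. Lowest is -2762 (Policy C).

-2762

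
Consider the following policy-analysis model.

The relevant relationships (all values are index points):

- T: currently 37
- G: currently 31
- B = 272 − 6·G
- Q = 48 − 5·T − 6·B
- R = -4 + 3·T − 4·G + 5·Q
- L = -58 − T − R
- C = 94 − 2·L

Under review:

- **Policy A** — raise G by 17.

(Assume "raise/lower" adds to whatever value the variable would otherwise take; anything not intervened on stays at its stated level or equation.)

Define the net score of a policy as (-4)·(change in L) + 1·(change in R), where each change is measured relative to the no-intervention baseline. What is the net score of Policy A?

Baseline:
  T = 37
  G = 31
  B = 272 − 6·31 = 86
  Q = 48 − 5·37 − 6·86 = -653
  R = -4 + 3·37 − 4·31 + 5·(-653) = -3282
  L = -58 − 37 − (-3282) = 3187
Policy A (G + 17):
  T = 37
  G = 31 + 17 = 48
  B = 272 − 6·48 = -16
  Q = 48 − 5·37 − 6·(-16) = -41
  R = -4 + 3·37 − 4·48 + 5·(-41) = -290
  L = -58 − 37 − (-290) = 195
ΔL = 195 − 3187 = -2992; ΔR = -290 − (-3282) = 2992
Score = (-4)·(-2992) + 1·2992 = 14960

14960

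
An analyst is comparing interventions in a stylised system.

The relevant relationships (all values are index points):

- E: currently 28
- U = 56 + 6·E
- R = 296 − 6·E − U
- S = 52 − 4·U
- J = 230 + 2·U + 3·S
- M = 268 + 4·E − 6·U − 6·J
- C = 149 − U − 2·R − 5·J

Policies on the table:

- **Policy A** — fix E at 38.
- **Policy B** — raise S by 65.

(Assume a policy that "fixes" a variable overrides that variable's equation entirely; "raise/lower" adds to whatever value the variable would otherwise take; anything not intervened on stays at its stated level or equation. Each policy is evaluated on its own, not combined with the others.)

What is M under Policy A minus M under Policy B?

4450

Policy A (E := 38):
  E = 38
  U = 56 + 6·38 = 284
  S = 52 − 4·284 = -1084
  J = 230 + 2·284 + 3·(-1084) = -2454
  M = 268 + 4·38 − 6·284 − 6·(-2454) = 13440
Policy B (S + 65):
  E = 28
  U = 56 + 6·28 = 224
  S = 52 − 4·224 (+65 from intervention) = -779
  J = 230 + 2·224 + 3·(-779) = -1659
  M = 268 + 4·28 − 6·224 − 6·(-1659) = 8990
M: 13440 − 8990 = 4450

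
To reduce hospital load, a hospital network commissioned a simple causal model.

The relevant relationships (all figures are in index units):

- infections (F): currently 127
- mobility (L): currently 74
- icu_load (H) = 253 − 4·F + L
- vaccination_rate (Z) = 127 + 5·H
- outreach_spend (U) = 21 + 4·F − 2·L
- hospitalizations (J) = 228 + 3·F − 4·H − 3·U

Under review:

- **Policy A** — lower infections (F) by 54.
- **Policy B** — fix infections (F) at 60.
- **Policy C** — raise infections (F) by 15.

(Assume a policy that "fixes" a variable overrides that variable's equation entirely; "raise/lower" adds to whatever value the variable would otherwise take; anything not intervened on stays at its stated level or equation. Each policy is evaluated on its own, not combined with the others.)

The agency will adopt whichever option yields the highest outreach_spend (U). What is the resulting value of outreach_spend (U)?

441

Policy A (F − 54):
  F = 127 − 54 = 73
  L = 74
  U = 21 + 4·73 − 2·74 = 165
Policy B (F := 60):
  F = 60
  L = 74
  U = 21 + 4·60 − 2·74 = 113
Policy C (F + 15):
  F = 127 + 15 = 142
  L = 74
  U = 21 + 4·142 − 2·74 = 441
Comparing — Policy A: U=165, Policy B: U=113, Policy C: U=441. Highest is 441 (Policy C).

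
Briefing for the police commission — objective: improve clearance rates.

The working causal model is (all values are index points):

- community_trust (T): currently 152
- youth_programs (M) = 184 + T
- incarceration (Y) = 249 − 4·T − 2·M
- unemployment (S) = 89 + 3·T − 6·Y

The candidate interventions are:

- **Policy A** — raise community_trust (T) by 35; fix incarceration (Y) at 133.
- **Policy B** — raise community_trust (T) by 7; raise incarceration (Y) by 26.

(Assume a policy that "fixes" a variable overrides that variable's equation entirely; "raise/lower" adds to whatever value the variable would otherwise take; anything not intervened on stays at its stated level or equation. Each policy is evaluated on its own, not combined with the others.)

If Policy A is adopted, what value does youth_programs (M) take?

Policy A (T + 35, Y := 133):
  T = 152 + 35 = 187
  M = 184 + 187 = 371

371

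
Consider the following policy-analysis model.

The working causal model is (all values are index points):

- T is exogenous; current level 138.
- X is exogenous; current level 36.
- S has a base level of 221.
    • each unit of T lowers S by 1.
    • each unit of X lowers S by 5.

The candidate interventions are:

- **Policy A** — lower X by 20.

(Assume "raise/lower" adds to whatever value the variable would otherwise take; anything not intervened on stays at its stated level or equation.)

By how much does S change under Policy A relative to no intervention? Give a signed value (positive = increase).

Baseline:
  T = 138
  X = 36
  S = 221 − 138 − 5·36 = -97
Policy A (X − 20):
  T = 138
  X = 36 − 20 = 16
  S = 221 − 138 − 5·16 = 3
Change in S: 3 − (-97) = 100

100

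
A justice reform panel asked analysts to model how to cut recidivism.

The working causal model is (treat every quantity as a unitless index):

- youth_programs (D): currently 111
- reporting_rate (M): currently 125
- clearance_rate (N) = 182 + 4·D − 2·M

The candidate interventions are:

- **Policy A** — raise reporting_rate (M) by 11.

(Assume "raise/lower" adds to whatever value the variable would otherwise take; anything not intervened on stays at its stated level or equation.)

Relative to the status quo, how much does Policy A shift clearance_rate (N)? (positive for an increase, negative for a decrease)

Baseline:
  D = 111
  M = 125
  N = 182 + 4·111 − 2·125 = 376
Policy A (M + 11):
  D = 111
  M = 125 + 11 = 136
  N = 182 + 4·111 − 2·136 = 354
Change in N: 354 − 376 = -22

-22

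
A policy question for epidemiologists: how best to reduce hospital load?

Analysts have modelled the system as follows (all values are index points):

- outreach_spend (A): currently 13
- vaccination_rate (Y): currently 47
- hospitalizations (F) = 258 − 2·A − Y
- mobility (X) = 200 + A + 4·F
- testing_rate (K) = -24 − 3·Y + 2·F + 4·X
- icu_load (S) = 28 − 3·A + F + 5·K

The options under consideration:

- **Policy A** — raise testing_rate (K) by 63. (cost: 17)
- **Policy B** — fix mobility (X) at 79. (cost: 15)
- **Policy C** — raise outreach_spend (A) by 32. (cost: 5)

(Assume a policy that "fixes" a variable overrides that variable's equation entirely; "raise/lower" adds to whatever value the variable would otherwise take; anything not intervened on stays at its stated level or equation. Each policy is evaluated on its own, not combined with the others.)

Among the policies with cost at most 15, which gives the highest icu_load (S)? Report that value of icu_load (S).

Policy B (X := 79):
  A = 13
  Y = 47
  F = 258 − 2·13 − 47 = 185
  X = 79
  K = -24 − 3·47 + 2·185 + 4·79 = 521
  S = 28 − 3·13 + 185 + 5·521 = 2779
Policy C (A + 32):
  A = 13 + 32 = 45
  Y = 47
  F = 258 − 2·45 − 47 = 121
  X = 200 + 45 + 4·121 = 729
  K = -24 − 3·47 + 2·121 + 4·729 = 2993
  S = 28 − 3·45 + 121 + 5·2993 = 14979
Comparing — Policy B: S=2779, Policy C: S=14979. Highest is 14979 (Policy C).

14979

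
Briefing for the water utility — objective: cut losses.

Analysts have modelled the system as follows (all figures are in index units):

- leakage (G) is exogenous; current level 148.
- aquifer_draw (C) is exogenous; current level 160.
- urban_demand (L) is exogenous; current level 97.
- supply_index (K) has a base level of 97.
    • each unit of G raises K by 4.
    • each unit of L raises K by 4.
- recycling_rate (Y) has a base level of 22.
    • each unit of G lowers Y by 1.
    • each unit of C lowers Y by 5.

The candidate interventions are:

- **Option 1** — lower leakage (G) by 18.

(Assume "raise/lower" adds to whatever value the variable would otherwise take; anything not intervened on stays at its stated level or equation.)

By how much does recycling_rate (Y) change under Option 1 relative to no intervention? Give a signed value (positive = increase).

Baseline:
  G = 148
  C = 160
  Y = 22 − 148 − 5·160 = -926
Option 1 (G − 18):
  G = 148 − 18 = 130
  C = 160
  Y = 22 − 130 − 5·160 = -908
Change in Y: -908 − (-926) = 18

18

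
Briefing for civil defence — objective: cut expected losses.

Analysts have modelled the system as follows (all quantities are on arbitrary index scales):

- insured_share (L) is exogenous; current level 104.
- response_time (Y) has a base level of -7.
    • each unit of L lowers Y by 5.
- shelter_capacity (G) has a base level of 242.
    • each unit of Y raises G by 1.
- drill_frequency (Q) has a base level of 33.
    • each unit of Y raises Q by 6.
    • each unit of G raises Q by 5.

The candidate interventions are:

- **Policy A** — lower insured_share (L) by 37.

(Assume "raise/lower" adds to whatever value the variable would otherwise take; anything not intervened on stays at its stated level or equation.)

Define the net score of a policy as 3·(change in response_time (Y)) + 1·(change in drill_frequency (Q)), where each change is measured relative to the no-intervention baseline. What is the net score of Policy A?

2590

Baseline:
  L = 104
  Y = -7 − 5·104 = -527
  G = 242 + (-527) = -285
  Q = 33 + 6·(-527) + 5·(-285) = -4554
Policy A (L − 37):
  L = 104 − 37 = 67
  Y = -7 − 5·67 = -342
  G = 242 + (-342) = -100
  Q = 33 + 6·(-342) + 5·(-100) = -2519
ΔY = -342 − (-527) = 185; ΔQ = -2519 − (-4554) = 2035
Score = 3·185 + 1·2035 = 2590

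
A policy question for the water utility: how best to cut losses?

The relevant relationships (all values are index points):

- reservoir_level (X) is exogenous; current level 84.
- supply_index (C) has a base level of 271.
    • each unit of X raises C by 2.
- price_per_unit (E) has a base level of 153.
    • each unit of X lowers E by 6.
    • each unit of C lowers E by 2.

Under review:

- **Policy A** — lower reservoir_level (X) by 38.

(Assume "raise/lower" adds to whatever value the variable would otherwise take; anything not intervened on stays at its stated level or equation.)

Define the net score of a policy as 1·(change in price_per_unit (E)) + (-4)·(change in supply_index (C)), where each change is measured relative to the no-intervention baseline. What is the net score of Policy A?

684

Baseline:
  X = 84
  C = 271 + 2·84 = 439
  E = 153 − 6·84 − 2·439 = -1229
Policy A (X − 38):
  X = 84 − 38 = 46
  C = 271 + 2·46 = 363
  E = 153 − 6·46 − 2·363 = -849
ΔE = -849 − (-1229) = 380; ΔC = 363 − 439 = -76
Score = 1·380 + (-4)·(-76) = 684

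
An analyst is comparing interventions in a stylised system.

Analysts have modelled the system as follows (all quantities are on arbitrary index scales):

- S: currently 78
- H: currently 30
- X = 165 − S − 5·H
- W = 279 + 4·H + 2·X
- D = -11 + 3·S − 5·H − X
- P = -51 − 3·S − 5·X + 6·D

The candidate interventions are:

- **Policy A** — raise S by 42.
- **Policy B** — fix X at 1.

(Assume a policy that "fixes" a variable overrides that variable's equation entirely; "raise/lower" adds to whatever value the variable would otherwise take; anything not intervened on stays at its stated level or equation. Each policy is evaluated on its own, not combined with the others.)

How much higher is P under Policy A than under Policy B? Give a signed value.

1796

Policy A (S + 42):
  S = 78 + 42 = 120
  H = 30
  X = 165 − 120 − 5·30 = -105
  D = -11 + 3·120 − 5·30 − (-105) = 304
  P = -51 − 3·120 − 5·(-105) + 6·304 = 1938
Policy B (X := 1):
  S = 78
  H = 30
  X = 1
  D = -11 + 3·78 − 5·30 − 1 = 72
  P = -51 − 3·78 − 5·1 + 6·72 = 142
P: 1938 − 142 = 1796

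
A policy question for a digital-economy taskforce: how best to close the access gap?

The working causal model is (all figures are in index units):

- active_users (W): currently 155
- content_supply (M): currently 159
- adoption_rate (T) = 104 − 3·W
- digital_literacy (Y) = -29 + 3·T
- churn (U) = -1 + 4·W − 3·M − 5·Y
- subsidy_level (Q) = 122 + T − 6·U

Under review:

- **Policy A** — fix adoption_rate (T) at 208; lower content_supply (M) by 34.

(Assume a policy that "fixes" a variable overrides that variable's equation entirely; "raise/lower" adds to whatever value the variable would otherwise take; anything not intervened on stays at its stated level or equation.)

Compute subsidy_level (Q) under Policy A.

Policy A (T := 208, M − 34):
  W = 155
  M = 159 − 34 = 125
  T = 208
  Y = -29 + 3·208 = 595
  U = -1 + 4·155 − 3·125 − 5·595 = -2731
  Q = 122 + 208 − 6·(-2731) = 16716

16716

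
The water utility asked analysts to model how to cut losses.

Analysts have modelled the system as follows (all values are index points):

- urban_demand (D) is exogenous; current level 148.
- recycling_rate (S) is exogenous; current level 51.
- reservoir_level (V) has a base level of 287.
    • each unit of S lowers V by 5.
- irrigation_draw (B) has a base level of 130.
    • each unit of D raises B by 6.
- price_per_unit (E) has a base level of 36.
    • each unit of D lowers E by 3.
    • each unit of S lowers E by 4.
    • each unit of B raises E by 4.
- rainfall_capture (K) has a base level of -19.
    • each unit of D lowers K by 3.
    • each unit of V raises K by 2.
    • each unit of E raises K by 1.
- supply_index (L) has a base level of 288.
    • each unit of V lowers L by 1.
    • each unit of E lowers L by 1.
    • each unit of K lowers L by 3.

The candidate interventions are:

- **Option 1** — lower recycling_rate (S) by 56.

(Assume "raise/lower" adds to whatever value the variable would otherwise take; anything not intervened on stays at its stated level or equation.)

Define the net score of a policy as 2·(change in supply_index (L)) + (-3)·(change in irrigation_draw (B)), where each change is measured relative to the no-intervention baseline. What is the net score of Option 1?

-5712

Baseline:
  D = 148
  S = 51
  V = 287 − 5·51 = 32
  B = 130 + 6·148 = 1018
  E = 36 − 3·148 − 4·51 + 4·1018 = 3460
  K = -19 − 3·148 + 2·32 + 3460 = 3061
  L = 288 − 32 − 3460 − 3·3061 = -12387
Option 1 (S − 56):
  D = 148
  S = 51 − 56 = -5
  V = 287 − 5·(-5) = 312
  B = 130 + 6·148 = 1018
  E = 36 − 3·148 − 4·(-5) + 4·1018 = 3684
  K = -19 − 3·148 + 2·312 + 3684 = 3845
  L = 288 − 312 − 3684 − 3·3845 = -15243
ΔL = -15243 − (-12387) = -2856; ΔB = 1018 − 1018 = 0
Score = 2·(-2856) + (-3)·0 = -5712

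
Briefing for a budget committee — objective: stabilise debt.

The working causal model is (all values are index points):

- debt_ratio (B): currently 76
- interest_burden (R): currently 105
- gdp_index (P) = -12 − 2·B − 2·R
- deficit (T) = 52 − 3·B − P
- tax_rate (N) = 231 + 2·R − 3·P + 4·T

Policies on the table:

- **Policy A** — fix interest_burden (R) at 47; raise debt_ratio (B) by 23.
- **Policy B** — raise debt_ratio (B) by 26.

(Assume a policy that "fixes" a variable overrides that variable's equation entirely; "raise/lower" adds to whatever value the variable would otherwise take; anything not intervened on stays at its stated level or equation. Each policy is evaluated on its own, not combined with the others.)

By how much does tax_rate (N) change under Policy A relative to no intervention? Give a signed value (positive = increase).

-882

Baseline:
  B = 76
  R = 105
  P = -12 − 2·76 − 2·105 = -374
  T = 52 − 3·76 − (-374) = 198
  N = 231 + 2·105 − 3·(-374) + 4·198 = 2355
Policy A (R := 47, B + 23):
  B = 76 + 23 = 99
  R = 47
  P = -12 − 2·99 − 2·47 = -304
  T = 52 − 3·99 − (-304) = 59
  N = 231 + 2·47 − 3·(-304) + 4·59 = 1473
Change in N: 1473 − 2355 = -882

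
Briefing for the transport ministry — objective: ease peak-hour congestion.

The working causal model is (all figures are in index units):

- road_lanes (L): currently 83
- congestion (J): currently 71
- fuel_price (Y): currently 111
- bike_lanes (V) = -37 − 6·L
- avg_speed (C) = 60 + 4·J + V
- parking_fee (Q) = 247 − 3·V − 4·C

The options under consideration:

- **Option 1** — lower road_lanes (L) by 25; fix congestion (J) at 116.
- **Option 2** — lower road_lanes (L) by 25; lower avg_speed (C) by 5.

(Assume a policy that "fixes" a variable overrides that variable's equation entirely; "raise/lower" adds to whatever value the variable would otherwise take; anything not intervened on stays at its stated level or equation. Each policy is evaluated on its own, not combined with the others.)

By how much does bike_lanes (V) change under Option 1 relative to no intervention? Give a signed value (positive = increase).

150

Baseline:
  L = 83
  V = -37 − 6·83 = -535
Option 1 (L − 25, J := 116):
  L = 83 − 25 = 58
  V = -37 − 6·58 = -385
Change in V: -385 − (-535) = 150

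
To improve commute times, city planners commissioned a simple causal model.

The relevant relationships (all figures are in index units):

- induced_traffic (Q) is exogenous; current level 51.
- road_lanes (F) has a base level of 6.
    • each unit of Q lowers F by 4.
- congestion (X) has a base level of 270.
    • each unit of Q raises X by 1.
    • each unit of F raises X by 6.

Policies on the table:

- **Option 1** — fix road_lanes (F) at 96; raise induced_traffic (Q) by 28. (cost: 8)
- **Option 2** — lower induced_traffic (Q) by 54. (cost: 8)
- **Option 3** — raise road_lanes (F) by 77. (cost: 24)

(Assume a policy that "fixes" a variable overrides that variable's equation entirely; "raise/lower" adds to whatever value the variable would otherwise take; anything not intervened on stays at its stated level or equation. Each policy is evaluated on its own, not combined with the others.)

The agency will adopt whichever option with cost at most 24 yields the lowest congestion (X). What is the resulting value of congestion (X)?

-405

Option 1 (F := 96, Q + 28):
  Q = 51 + 28 = 79
  F = 96
  X = 270 + 79 + 6·96 = 925
Option 2 (Q − 54):
  Q = 51 − 54 = -3
  F = 6 − 4·(-3) = 18
  X = 270 + (-3) + 6·18 = 375
Option 3 (F + 77):
  Q = 51
  F = 6 − 4·51 (+77 from intervention) = -121
  X = 270 + 51 + 6·(-121) = -405
Comparing — Option 1: X=925, Option 2: X=375, Option 3: X=-405. Lowest is -405 (Option 3).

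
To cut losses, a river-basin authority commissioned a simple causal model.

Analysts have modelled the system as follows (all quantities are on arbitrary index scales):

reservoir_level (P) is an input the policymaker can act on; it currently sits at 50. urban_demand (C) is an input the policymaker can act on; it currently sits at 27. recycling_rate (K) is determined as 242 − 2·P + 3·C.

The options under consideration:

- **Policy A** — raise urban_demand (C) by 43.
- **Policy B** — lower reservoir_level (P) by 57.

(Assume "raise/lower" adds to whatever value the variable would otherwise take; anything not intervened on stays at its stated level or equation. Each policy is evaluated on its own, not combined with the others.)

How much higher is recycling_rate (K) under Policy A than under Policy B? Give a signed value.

Policy A (C + 43):
  P = 50
  C = 27 + 43 = 70
  K = 242 − 2·50 + 3·70 = 352
Policy B (P − 57):
  P = 50 − 57 = -7
  C = 27
  K = 242 − 2·(-7) + 3·27 = 337
K: 352 − 337 = 15

15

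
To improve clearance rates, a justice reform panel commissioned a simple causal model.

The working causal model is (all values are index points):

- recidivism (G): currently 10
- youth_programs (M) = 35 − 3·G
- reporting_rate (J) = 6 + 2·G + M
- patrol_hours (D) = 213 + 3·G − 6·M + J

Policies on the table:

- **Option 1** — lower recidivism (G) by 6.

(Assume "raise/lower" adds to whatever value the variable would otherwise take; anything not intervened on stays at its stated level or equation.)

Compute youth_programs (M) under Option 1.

23

Option 1 (G − 6):
  G = 10 − 6 = 4
  M = 35 − 3·4 = 23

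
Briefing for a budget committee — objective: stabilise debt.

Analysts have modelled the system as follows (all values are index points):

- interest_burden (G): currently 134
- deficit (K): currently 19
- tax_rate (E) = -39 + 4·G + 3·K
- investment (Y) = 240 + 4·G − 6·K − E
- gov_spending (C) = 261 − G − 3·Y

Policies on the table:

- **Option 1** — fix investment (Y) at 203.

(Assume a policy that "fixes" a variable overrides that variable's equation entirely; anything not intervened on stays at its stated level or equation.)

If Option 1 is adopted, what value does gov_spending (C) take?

Option 1 (Y := 203):
  G = 134
  K = 19
  E = -39 + 4·134 + 3·19 = 554
  Y = 203
  C = 261 − 134 − 3·203 = -482

-482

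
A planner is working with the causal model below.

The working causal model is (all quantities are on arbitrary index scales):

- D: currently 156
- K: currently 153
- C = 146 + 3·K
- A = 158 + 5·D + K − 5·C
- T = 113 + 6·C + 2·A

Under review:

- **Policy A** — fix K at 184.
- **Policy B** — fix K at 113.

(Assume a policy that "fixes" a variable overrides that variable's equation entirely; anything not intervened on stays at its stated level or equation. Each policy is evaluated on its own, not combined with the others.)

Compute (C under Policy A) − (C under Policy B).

Policy A (K := 184):
  K = 184
  C = 146 + 3·184 = 698
Policy B (K := 113):
  K = 113
  C = 146 + 3·113 = 485
C: 698 − 485 = 213

213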